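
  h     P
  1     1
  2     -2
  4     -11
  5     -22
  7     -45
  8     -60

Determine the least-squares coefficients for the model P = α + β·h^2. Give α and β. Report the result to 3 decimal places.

From the data, Σ1 = 6, Σh^2 = 159, Σh^2·h^2 = 7395.
And ΣP = -139, Σh^2·P = -6778.
So MᵀM·[α, β]ᵀ = MᵀP: [[6, 159]; [159, 7395]]·[α, β]ᵀ = [-139, -6778]ᵀ.
Eliminating β: 7395·(row 1) − 159·(row 2) gives 19089·α = 7395·(-139) − 159·(-6778) = 49797, so α = 5533/2121.
Then β = ((-6778) − 159·(5533/2121))/7395 = -2063/2121.

α = 2.609, β = -0.973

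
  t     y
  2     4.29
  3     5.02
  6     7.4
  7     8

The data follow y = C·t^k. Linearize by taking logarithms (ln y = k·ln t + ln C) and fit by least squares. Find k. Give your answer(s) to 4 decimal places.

k = 0.5091

Linearized form: ln y = k·ln t + ln C. From the 4 transformed points,
Σln t = 5.5294, Σ(ln t)² = 8.6844, Σln y = 7.1506, Σln t·ln y = 10.4145.
Equations: 8.6844·k + 5.5294·ln C = 10.4145;  5.5294·k + 4·ln C = 7.1506.
Solving (det = 4.1629): k = 0.50906, ln C = 1.08395.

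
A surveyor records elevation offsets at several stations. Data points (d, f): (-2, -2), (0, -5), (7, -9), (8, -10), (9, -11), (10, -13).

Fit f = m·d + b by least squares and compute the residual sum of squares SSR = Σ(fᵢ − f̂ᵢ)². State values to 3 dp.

The normal equations are: 298·m + 32·b = -368;  32·m + 6·b = -50.
det = 298·6 − 32² = 764.
m = ((-368)·6 − 32·(-50))/764 = -152/191; b = (298·(-50) − 32·(-368))/764 = -781/191.
Residuals: 95/191, -174/191, 126/191, 87/191, 48/191, -182/191; SSR = 514/191.

SSR = 2.691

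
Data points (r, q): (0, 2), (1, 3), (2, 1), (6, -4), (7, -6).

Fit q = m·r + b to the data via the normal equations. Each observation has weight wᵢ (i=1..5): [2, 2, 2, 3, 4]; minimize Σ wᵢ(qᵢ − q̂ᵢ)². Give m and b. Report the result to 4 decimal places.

Entries of MᵀWM: Σwᵢ·r·r = 314, Σwᵢ·r = 52, Σwᵢ·1 = 13.
For MᵀWq: Σwᵢ·r·q = -230, Σwᵢ·q = -24.
det = 314·13 − 52² = 1378.
m = ((-230)·13 − 52·(-24))/1378 = -67/53; b = (314·(-24) − 52·(-230))/1378 = 2212/689.

m = -1.2642, b = 3.2104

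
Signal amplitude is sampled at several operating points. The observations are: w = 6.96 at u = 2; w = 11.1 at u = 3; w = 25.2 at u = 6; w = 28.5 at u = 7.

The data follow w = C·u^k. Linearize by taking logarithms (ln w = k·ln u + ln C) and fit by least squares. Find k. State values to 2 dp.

Linearized form: ln w = k·ln u + ln C. From the 4 transformed points,
Over the data: Σln u = 5.5294, Σ(ln u)² = 8.6844, Σln w = 10.9239, Σln u·ln w = 16.2895.
Normal system: [[8.6844, 5.5294]; [5.5294, 4]]·[k, ln C]ᵀ = [16.2895, 10.9239]ᵀ.
Solving (det = 4.1629): k = 1.14226, ln C = 1.15196.

k = 1.14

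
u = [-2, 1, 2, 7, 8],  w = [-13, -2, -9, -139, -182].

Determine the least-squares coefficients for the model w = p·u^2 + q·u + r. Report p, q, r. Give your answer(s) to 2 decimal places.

The normal system MᵀM·[p, q, r]ᵀ = Mᵀw is [[6530, 856, 122]; [856, 122, 16]; [122, 16, 5]]·[p, q, r]ᵀ = [-18549, -2423, -345]ᵀ.
Solving the 3×3 system (Gaussian elimination) gives p = -85957/28986, q = 8423/9662, r = 8228/14493.

p = -2.97, q = 0.87, r = 0.57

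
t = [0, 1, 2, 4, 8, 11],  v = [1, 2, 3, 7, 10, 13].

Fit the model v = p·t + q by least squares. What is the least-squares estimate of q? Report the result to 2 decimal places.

q = 1.22

Normal-equation sums: Σt·t = 206, Σt = 26, Σ1 = 6.
Moment sums: Σt·v = 259, Σv = 36.
Eliminating q: 6·(row 1) − 26·(row 2) gives 560·p = 6·259 − 26·36 = 618, so p = 309/280.
Then q = (36 − 26·(309/280))/6 = 341/280.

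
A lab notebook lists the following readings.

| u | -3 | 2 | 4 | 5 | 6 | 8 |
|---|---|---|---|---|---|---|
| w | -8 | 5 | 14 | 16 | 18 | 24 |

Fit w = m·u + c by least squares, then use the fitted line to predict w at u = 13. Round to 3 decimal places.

The normal equations are: 154·m + 22·c = 470;  22·m + 6·c = 69.
det = 154·6 − 22² = 440.
m = (470·6 − 22·69)/440 = 651/220; c = (154·69 − 22·470)/440 = 13/20.
At u = 13: ŵ = (651/220)·(13) + (13/20)·(1) = 4303/110.

ŵ = 39.118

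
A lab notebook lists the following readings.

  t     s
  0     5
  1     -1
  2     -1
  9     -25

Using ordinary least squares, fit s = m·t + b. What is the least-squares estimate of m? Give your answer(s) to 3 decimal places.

m = -3.240

Setting ∂/∂m … = 0 gives: 86·m + 12·b = -228;  12·m + 4·b = -22.
det = 86·4 − 12² = 200.
m = ((-228)·4 − 12·(-22))/200 = -81/25; b = (86·(-22) − 12·(-228))/200 = 211/50.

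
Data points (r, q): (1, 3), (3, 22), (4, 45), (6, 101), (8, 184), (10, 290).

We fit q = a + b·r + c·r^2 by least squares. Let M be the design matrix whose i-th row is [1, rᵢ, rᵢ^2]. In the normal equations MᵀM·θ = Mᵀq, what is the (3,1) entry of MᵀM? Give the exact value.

226

Row 3 ↔ basis r^2, column 1 ↔ basis 1, so (MᵀM)_{3,1} = Σᵢ r^2 = (1)·(1) + (9)·(1) + (16)·(1) + (36)·(1) + (64)·(1) + (100)·(1) = 226.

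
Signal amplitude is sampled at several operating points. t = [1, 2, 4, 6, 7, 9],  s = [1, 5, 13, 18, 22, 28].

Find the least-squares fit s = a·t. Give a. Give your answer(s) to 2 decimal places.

a = 3.09

Normal-equation sums: Σt·t = 187.
For Aᵀs: Σt·s = 577.
So AᵀA·[a]ᵀ = Aᵀs: [[187]]·[a]ᵀ = [577]ᵀ.
a = 577/187 = 3.08556.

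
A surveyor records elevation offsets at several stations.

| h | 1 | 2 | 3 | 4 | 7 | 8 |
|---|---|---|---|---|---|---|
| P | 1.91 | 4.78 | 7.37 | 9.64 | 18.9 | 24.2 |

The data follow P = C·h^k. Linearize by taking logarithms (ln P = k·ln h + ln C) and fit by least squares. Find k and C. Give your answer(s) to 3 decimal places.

k = 1.184, C = 1.971

Linearized form: ln P = k·ln h + ln C. From the 6 transformed points,
Sums: Σln h = 7.2034, Σ(ln h)² = 11.7199, Σln P = 12.6004, Σln h·ln P = 18.7652.
Normal system: [[11.7199, 7.2034]; [7.2034, 6]]·[k, ln C]ᵀ = [18.7652, 12.6004]ᵀ.
Δ = 11.7199·6 − (7.2034)² = 18.4301; k = (18.7652·6 − 7.2034·12.6004)/18.4301 = 1.18422, ln C = (11.7199·12.6004 − 7.2034·18.7652)/18.4301 = 0.67833, so C = exp(0.67833) = 1.97058.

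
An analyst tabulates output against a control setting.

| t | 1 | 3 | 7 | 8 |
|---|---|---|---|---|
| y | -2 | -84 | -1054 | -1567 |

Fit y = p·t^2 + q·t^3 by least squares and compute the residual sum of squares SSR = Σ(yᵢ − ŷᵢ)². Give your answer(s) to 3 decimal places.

SSR = 5.020

Entries of AᵀA: Σt^2·t^2 = 6579, Σt^2·t^3 = 49819, Σt^3·t^3 = 380523.
Right-hand side: Σt^2·y = -152692, Σt^3·y = -1166096.
Normal equations: [[6579, 49819]; [49819, 380523]]·[p, q]ᵀ = [-152692, -1166096]ᵀ.
det = 6579·380523 − 49819² = 21528056.
p = ((-152692)·380523 − 49819·(-1166096))/21528056 = -206393/489274; q = (6579·(-1166096) − 49819·(-152692))/21528056 = -16195709/5382014.
Residuals: 3851002/2691007, 2813937/2691007, -3134371/2691007, 1943871/2691007; SSR = 13508465/2691007.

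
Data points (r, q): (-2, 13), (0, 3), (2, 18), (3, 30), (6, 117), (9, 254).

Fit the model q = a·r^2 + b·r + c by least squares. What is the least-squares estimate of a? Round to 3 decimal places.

a = 3.014

Setting ∂/∂a … = 0 gives: 7970·a + 972·b + 134·c = 25180;  972·a + 134·b + 18·c = 3088;  134·a + 18·b + 6·c = 435.
(Σr^2·r^2 = 7970, Σr^2·r = 972, Σr^2 = 134, Σr·r = 134, Σr = 18, Σ1 = 6, Σr^2·q = 25180, Σr·q = 3088, Σq = 435.)
Inverting the 3×3 Gram matrix, [a, b, c]ᵀ = [66267/21986, 89303/109930, 302201/109930]ᵀ.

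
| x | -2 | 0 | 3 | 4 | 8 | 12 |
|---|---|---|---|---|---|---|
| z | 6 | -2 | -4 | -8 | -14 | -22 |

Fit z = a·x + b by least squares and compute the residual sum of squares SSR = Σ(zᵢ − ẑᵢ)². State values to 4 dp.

The normal system MᵀM·[a, b]ᵀ = Mᵀz is [[237, 25]; [25, 6]]·[a, b]ᵀ = [-432, -44]ᵀ.
Determinant 237·6 − 25² = 797.
a = ((-432)·6 − 25·(-44))/797 = -1492/797; b = (237·(-44) − 25·(-432))/797 = 372/797.
Residuals: 1426/797, -1966/797, 916/797, -780/797, 406/797, -2/797; SSR = 9424/797.

SSR = 11.8243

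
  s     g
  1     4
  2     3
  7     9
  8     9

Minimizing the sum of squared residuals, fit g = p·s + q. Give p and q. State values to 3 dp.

AᵀA·[p, q]ᵀ = Aᵀg reads: 118·p + 18·q = 145;  18·p + 4·q = 25.
Determinant 118·4 − 18² = 148.
p = (145·4 − 18·25)/148 = 65/74; q = (118·25 − 18·145)/148 = 85/37.

p = 0.878, q = 2.297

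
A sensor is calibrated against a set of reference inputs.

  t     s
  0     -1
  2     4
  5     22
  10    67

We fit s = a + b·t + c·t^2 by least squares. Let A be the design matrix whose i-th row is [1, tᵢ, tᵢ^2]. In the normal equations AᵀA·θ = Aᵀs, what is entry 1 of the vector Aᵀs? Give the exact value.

Entry 1 ↔ basis 1, so (Aᵀs)_{1} = Σᵢ sᵢ = (1)·(-1) + (1)·(4) + (1)·(22) + (1)·(67) = 92.

92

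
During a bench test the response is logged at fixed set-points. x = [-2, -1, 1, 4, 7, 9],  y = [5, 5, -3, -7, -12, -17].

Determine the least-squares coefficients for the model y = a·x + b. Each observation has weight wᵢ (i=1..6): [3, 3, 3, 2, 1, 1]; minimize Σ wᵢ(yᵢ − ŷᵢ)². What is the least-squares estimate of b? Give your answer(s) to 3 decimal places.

AᵀWA·[a, b]ᵀ = AᵀWy reads: 180·a + 18·b = -347;  18·a + 13·b = -22.
Δ = 180·13 − 18² = 2016.
a = ((-347)·13 − 18·(-22))/2016 = -4115/2016; b = (180·(-22) − 18·(-347))/2016 = 127/112.

b = 1.134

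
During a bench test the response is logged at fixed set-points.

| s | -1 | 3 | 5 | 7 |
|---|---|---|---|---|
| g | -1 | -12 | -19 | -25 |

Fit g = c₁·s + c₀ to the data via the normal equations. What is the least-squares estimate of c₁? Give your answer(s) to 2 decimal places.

c₁ = -3.01

With design matrix X, XᵀX = [[84, 14]; [14, 4]] and Xᵀg = [-305, -57]ᵀ.
Eliminating c₀: 4·(row 1) − 14·(row 2) gives 140·c₁ = 4·(-305) − 14·(-57) = -422, so c₁ = -211/70.
Then c₀ = ((-57) − 14·(-211/70))/4 = -37/10.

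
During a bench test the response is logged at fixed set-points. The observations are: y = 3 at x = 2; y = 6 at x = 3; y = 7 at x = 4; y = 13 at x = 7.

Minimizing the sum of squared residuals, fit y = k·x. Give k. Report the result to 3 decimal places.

k = 1.833

From the data, Σx·x = 78.
For Mᵀy: Σx·y = 143.
So MᵀM·[k]ᵀ = Mᵀy: [[78]]·[k]ᵀ = [143]ᵀ.
k = 143/78 = 1.83333.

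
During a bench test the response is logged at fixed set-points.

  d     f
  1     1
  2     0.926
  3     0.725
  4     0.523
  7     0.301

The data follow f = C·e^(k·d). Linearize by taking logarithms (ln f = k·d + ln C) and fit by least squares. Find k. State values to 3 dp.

k = -0.211

Taking logs, ln f = k·d + ln C, so regress ln f on d.
Σd = 17.0000, Σ(d)² = 79.0000, Σln f = -2.2473, Σd·ln f = -12.1157.
Equations: 79.0000·k + 17.0000·ln C = -12.1157;  17.0000·k + 5·ln C = -2.2473.
Solving (det = 106.0000): k = -0.21108, ln C = 0.26823.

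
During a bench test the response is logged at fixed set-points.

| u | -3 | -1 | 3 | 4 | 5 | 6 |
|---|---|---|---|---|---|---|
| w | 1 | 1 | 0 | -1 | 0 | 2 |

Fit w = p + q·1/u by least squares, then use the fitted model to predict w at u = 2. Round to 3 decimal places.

ŵ = 0.051

Sums needed: Σ1 = 6, Σ1/u = -23/60, Σ1/u·1/u = 541/400.
Right-hand side: Σw = 3, Σ1/u·w = -5/4.
AᵀA·[p, q]ᵀ = Aᵀw becomes [[6, -23/60]; [-23/60, 541/400]]·[p, q]ᵀ = [3, -5/4]ᵀ.
Determinant 6·(541/400) − (-23/60)² = 5737/720.
p = (3·(541/400) − (-23/60)·(-5/4))/(5737/720) = 12882/28685; q = (6·(-5/4) − (-23/60)·3)/(5737/720) = -4572/5737.
At u = 2: ŵ = (12882/28685)·(1) + (-4572/5737)·(1/2) = 1452/28685.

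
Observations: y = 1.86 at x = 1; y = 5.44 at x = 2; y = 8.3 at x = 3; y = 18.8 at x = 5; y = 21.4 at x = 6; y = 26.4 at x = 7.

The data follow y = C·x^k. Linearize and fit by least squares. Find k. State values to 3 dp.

Taking logs, ln y = k·ln x + ln C, so regress ln y on ln x.
XᵀX = [[11.2747, 7.1389]; [7.1389, 6]], rhs = [20.0794, 13.7012]ᵀ  (here Σln x = 7.1389, Σ(ln x)² = 11.2747, Σln y = 13.7012, Σln x·ln y = 20.0794).
Solving (det = 16.6845): k = 1.35845, ln C = 0.66724.

k = 1.358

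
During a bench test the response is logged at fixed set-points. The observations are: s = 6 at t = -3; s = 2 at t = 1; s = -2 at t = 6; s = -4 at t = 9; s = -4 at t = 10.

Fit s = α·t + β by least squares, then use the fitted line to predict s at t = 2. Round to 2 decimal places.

ŝ = 1.63

Compute the Gram sums: Σt·t = 227, Σt = 23, Σ1 = 5.
Right-hand side: Σt·s = -104, Σs = -2.
XᵀX·[α, β]ᵀ = Xᵀs becomes [[227, 23]; [23, 5]]·[α, β]ᵀ = [-104, -2]ᵀ.
Eliminating β: 5·(row 1) − 23·(row 2) gives 606·α = 5·(-104) − 23·(-2) = -474, so α = -79/101.
Then β = ((-2) − 23·(-79/101))/5 = 323/101.
At t = 2: ŝ = (-79/101)·(2) + (323/101)·(1) = 165/101.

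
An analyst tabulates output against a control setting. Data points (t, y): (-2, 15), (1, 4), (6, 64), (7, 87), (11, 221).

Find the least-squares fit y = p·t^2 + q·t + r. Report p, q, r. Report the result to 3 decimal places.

p = 1.951, q = -1.720, r = 3.768

Entries of AᵀA: Σt^2·t^2 = 18355, Σt^2·t = 1883, Σt^2 = 211, Σt·t = 211, Σt = 23, Σ1 = 5.
And Σt^2·y = 33372, Σt·y = 3398, Σy = 391.
Inverting the 3×3 Gram matrix, [p, q, r]ᵀ = [197263/101094, -86944/50547, 126979/33698]ᵀ.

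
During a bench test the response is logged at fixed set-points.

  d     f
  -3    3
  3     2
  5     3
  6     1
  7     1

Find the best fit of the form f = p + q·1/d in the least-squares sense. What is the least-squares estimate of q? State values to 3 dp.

Normal-equation sums: Σ1 = 5, Σ1/d = 107/210, Σ1/d·1/d = 1521/4900.
For Aᵀf: Σf = 10, Σ1/d·f = 121/210.
Normal equations: [[5, 107/210]; [107/210, 1521/4900]]·[p, q]ᵀ = [10, 121/210]ᵀ.
Δ = 5·(1521/4900) − (107/210)² = 14249/11025.
p = (10·(1521/4900) − (107/210)·(121/210))/(14249/11025) = 123943/56996; q = (5·(121/210) − (107/210)·10)/(14249/11025) = -48825/28498.

q = -1.713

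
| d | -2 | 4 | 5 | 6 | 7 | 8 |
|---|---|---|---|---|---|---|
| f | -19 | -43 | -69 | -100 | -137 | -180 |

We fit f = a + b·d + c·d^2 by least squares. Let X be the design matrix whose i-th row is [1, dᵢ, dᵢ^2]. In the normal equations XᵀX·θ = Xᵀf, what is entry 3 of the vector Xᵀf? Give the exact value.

-24322

Entry 3 ↔ basis d^2, so (Xᵀf)_{3} = Σᵢ (d^2)·fᵢ = (4)·(-19) + (16)·(-43) + (25)·(-69) + (36)·(-100) + (49)·(-137) + (64)·(-180) = -24322.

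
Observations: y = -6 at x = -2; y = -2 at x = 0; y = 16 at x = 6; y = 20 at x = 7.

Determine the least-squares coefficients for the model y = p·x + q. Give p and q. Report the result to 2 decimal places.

Compute the Gram sums: Σx·x = 89, Σx = 11, Σ1 = 4.
And Σx·y = 248, Σy = 28.
So AᵀA·[p, q]ᵀ = Aᵀy: [[89, 11]; [11, 4]]·[p, q]ᵀ = [248, 28]ᵀ.
Eliminating q: 4·(row 1) − 11·(row 2) gives 235·p = 4·248 − 11·28 = 684, so p = 684/235.
Then q = (28 − 11·(684/235))/4 = -236/235.

p = 2.91, q = -1.00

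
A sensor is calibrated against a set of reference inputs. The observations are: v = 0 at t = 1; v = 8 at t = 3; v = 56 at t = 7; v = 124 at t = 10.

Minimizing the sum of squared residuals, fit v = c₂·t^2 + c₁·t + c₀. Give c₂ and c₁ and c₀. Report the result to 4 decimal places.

Normal-equation sums: Σt^2·t^2 = 12483, Σt^2·t = 1371, Σt^2 = 159, Σt·t = 159, Σt = 21, Σ1 = 4.
Right-hand side: Σt^2·v = 15216, Σt·v = 1656, Σv = 188.
Row-reducing yields c₂ = 16/11, c₁ = -148/65, c₀ = 812/715.

c₂ = 1.4545, c₁ = -2.2769, c₀ = 1.1357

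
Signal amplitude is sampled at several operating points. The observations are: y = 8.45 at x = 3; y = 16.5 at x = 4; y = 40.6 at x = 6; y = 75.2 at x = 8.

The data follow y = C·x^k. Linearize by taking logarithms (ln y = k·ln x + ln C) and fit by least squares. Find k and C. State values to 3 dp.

k = 2.228, C = 0.741

Linearized form: ln y = k·ln x + ln C. From the 4 transformed points,
Σln x = 6.3561, Σ(ln x)² = 10.6632, Σln y = 12.9614, Σln x·ln y = 21.8507.
Equations: 10.6632·k + 6.3561·ln C = 21.8507;  6.3561·k + 4·ln C = 12.9614.
Solving (det = 2.2529): k = 2.22754, ln C = -0.29926, so C = exp(-0.29926) = 0.74137.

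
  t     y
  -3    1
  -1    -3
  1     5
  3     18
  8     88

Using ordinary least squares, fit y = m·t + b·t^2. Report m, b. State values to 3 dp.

m = 2.907, b = 1.013

From the data, Σt·t = 84, Σt·t^2 = 512, Σt^2·t^2 = 4260.
Moment sums: Σt·y = 763, Σt^2·y = 5805.
MᵀM·[m, b]ᵀ = Mᵀy becomes [[84, 512]; [512, 4260]]·[m, b]ᵀ = [763, 5805]ᵀ.
Eliminating b: 4260·(row 1) − 512·(row 2) gives 95696·m = 4260·763 − 512·5805 = 278220, so m = 69555/23924.
Then b = (5805 − 512·(69555/23924))/4260 = 24241/23924.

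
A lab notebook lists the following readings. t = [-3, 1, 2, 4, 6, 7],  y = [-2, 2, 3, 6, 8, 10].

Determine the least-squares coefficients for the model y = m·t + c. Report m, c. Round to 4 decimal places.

m = 1.1895, c = 1.1297

With design matrix M, MᵀM = [[115, 17]; [17, 6]] and Mᵀy = [156, 27]ᵀ.
Eliminating c: 6·(row 1) − 17·(row 2) gives 401·m = 6·156 − 17·27 = 477, so m = 477/401.
Then c = (27 − 17·(477/401))/6 = 453/401.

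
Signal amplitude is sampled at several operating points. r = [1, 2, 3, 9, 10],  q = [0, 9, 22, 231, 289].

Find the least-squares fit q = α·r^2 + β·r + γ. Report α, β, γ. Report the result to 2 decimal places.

α = 3.05, β = -1.56, γ = -0.83

With design matrix M, MᵀM = [[16659, 1765, 195]; [1765, 195, 25]; [195, 25, 5]] and Mᵀq = [47845, 5053, 551]ᵀ.
Inverting the 3×3 Gram matrix, [α, β, γ]ᵀ = [1475/484, -3787/2420, -1003/1210]ᵀ.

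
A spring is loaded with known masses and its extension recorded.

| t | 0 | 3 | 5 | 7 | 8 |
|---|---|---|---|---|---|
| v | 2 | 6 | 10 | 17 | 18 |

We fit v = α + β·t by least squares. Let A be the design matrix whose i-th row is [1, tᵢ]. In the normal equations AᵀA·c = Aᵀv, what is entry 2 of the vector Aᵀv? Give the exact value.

Entry 2 ↔ basis t, so (Aᵀv)_{2} = Σᵢ (t)·vᵢ = (0)·(2) + (3)·(6) + (5)·(10) + (7)·(17) + (8)·(18) = 331.

331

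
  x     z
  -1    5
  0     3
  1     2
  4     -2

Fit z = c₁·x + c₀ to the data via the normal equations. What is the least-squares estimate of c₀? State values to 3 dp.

c₀ = 3.357

The normal system AᵀA·[c₁, c₀]ᵀ = Aᵀz is [[18, 4]; [4, 4]]·[c₁, c₀]ᵀ = [-11, 8]ᵀ.
Eliminating c₀: 4·(row 1) − 4·(row 2) gives 56·c₁ = 4·(-11) − 4·8 = -76, so c₁ = -19/14.
Then c₀ = (8 − 4·(-19/14))/4 = 47/14.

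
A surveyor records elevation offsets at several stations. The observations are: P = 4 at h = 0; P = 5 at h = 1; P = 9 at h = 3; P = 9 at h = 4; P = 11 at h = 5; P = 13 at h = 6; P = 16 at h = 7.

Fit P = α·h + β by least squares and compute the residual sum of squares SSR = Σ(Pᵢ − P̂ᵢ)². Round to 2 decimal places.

Entries of MᵀM: Σh·h = 136, Σh = 26, Σ1 = 7.
And Σh·P = 313, ΣP = 67.
Δ = 136·7 − 26² = 276.
α = (313·7 − 26·67)/276 = 449/276; β = (136·67 − 26·313)/276 = 487/138.
Residuals: 65/138, -43/276, 163/276, -143/138, -61/92, -20/69, 13/12; SSR = 929/276.

SSR = 3.37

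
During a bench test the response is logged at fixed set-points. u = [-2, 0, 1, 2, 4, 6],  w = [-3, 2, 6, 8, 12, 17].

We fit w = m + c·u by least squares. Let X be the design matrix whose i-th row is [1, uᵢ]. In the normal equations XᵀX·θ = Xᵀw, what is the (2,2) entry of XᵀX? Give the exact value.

61

Row 2 ↔ basis u, column 2 ↔ basis u, so (XᵀX)_{2,2} = Σᵢ (u)·(u) = (-2)·(-2) + (0)·(0) + (1)·(1) + (2)·(2) + (4)·(4) + (6)·(6) = 61.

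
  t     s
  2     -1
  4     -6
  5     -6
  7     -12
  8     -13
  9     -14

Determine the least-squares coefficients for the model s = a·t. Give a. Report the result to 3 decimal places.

Entries of XᵀX: Σt·t = 239.
And Σt·s = -370.
a = (-370)/239 = -1.54812.

a = -1.548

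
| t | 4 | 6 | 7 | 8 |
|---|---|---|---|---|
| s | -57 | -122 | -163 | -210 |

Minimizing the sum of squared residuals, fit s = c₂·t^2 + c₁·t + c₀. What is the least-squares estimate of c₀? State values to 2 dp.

Forming XᵀX = [[8049, 1135, 165]; [1135, 165, 25]; [165, 25, 4]] and Xᵀs = [-26731, -3781, -552]ᵀ gives XᵀX·[c₂, c₁, c₀]ᵀ = Xᵀs.
Solving the 3×3 system (Gaussian elimination) gives c₂ = -127/44, c₁ = -793/220, c₀ = 79/22.

c₀ = 3.59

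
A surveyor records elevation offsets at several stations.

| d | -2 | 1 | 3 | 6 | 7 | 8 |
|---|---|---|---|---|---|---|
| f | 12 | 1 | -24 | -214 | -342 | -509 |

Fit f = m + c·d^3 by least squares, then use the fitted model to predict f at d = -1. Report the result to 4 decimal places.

Forming AᵀA = [[6, 1091]; [1091, 427243]] and Aᵀf = [-1076, -424881]ᵀ gives AᵀA·[m, c]ᵀ = Aᵀf.
Eliminating c: 427243·(row 1) − 1091·(row 2) gives 1373177·m = 427243·(-1076) − 1091·(-424881) = 3831703, so m = 3831703/1373177.
Then c = ((-424881) − 1091·(3831703/1373177))/427243 = -1375370/1373177.
At d = -1: f̂ = (3831703/1373177)·(1) + (-1375370/1373177)·(-1) = 5207073/1373177.

f̂ = 3.7920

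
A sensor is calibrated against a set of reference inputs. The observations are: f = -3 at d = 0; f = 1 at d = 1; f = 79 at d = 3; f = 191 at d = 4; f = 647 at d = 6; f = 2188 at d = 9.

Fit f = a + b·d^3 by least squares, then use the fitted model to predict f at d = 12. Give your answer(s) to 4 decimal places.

Forming MᵀM = [[6, 1037]; [1037, 582923]] and Mᵀf = [3103, 1749162]ᵀ gives MᵀM·[a, b]ᵀ = Mᵀf.
Δ = 6·582923 − 1037² = 2422169.
a = (3103·582923 − 1037·1749162)/2422169 = -5070925/2422169; b = (6·1749162 − 1037·3103)/2422169 = 7277161/2422169.
At d = 12: f̂ = (-5070925/2422169)·(1) + (7277161/2422169)·(1728) = 12569863283/2422169.

f̂ = 5189.5071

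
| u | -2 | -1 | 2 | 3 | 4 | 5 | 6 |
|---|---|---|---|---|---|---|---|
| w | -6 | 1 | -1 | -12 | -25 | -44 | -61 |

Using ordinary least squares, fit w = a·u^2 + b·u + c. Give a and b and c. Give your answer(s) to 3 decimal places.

a = -1.977, b = 0.791, c = 3.773

Sums needed: Σu^2·u^2 = 2291, Σu^2·u = 431, Σu^2 = 95, Σu·u = 95, Σu = 17, Σ1 = 7.
Moment sums: Σu^2·w = -3831, Σu·w = -713, Σw = -148.
Inverting the 3×3 Gram matrix, [a, b, c]ᵀ = [-94763/47922, 37901/47922, 30136/7987]ᵀ.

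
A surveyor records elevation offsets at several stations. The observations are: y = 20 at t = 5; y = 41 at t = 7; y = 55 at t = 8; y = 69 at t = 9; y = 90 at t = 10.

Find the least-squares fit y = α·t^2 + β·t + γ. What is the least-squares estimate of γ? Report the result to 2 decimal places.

MᵀM·[α, β, γ]ᵀ = Mᵀy reads: 23683·α + 2709·β + 319·γ = 20618;  2709·α + 319·β + 39·γ = 2348;  319·α + 39·β + 5·γ = 275.
(Σt^2·t^2 = 23683, Σt^2·t = 2709, Σt^2 = 319, Σt·t = 319, Σt = 39, Σ1 = 5, Σt^2·y = 20618, Σt·y = 2348, Σy = 275.)
Inverting the 3×3 Gram matrix, [α, β, γ]ᵀ = [235/194, -845/194, 1134/97]ᵀ.

γ = 11.69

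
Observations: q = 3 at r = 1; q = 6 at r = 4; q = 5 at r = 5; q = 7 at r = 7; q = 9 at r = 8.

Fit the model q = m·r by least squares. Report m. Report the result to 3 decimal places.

m = 1.116

The normal equations are: 155·m = 173.
Hence m = 173 / 155 ≈ 1.11613.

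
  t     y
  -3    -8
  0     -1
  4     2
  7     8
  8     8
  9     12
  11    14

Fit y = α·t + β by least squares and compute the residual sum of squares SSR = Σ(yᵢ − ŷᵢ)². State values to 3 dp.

Entries of MᵀM: Σt·t = 340, Σt = 36, Σ1 = 7.
And Σt·y = 414, Σy = 35.
Eliminating β: 7·(row 1) − 36·(row 2) gives 1084·α = 7·414 − 36·35 = 1638, so α = 819/542.
Then β = (35 − 36·(819/542))/7 = -751/271.
Residuals: -377/542, 480/271, -345/271, 105/542, -357/271, 635/542, 81/542; SSR = 2279/271.

SSR = 8.410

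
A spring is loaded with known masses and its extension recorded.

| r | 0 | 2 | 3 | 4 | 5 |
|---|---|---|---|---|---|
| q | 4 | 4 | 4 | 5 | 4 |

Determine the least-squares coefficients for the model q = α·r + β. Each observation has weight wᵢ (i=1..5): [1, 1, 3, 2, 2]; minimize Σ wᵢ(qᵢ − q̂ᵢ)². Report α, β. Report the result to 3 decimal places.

Normal-equation sums: Σwᵢ·r·r = 113, Σwᵢ·r = 29, Σwᵢ·1 = 9.
Right-hand side: Σwᵢ·r·q = 124, Σwᵢ·q = 38.
So MᵀWM·[α, β]ᵀ = MᵀWq: [[113, 29]; [29, 9]]·[α, β]ᵀ = [124, 38]ᵀ.
det = 113·9 − 29² = 176.
α = (124·9 − 29·38)/176 = 7/88; β = (113·38 − 29·124)/176 = 349/88.

α = 0.080, β = 3.966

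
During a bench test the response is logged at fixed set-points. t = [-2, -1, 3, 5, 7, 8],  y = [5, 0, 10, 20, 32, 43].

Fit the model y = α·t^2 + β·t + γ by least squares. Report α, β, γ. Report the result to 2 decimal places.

α = 0.54, β = 0.64, γ = 2.45

Setting ∂/∂α … = 0 gives: 7220·α + 998·β + 152·γ = 4930;  998·α + 152·β + 20·γ = 688;  152·α + 20·β + 6·γ = 110.
(Σt^2·t^2 = 7220, Σt^2·t = 998, Σt^2 = 152, Σt·t = 152, Σt = 20, Σ1 = 6, Σt^2·y = 4930, Σt·y = 688, Σy = 110.)
Row-reducing yields α = 6254/11527, β = 7397/11527, γ = 28237/11527.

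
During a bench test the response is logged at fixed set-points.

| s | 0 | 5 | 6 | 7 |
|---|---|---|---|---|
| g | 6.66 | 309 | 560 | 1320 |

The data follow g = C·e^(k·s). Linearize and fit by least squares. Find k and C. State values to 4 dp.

k = 0.7514, C = 6.7165

Linearized form: ln g = k·s + ln C. From the 4 transformed points,
XᵀX = [[110.0000, 18.0000]; [18.0000, 4]], rhs = [116.9320, 21.1428]ᵀ  (here Σs = 18.0000, Σ(s)² = 110.0000, Σln g = 21.1428, Σs·ln g = 116.9320).
Solving (det = 116.0000): k = 0.75136, ln C = 1.90457, so C = exp(1.90457) = 6.71649.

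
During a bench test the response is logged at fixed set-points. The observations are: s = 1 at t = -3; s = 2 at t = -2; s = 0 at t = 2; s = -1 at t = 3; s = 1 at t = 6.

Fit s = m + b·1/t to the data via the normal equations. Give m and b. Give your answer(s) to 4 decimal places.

m = 0.6716, b = -2.1493

Compute the Gram sums: Σ1 = 5, Σ1/t = 1/6, Σ1/t·1/t = 3/4.
Right-hand side: Σs = 3, Σ1/t·s = -3/2.
Normal equations: [[5, 1/6]; [1/6, 3/4]]·[m, b]ᵀ = [3, -3/2]ᵀ.
det = 5·(3/4) − (1/6)² = 67/18.
m = (3·(3/4) − (1/6)·(-3/2))/(67/18) = 45/67; b = (5·(-3/2) − (1/6)·3)/(67/18) = -144/67.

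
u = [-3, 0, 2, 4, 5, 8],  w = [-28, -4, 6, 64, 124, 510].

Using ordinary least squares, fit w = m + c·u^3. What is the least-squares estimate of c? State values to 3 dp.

c = 1.000

Compute the Gram sums: Σ1 = 6, Σu^3 = 682, Σu^3·u^3 = 282658.
And Σw = 672, Σu^3·w = 281520.
AᵀA·[m, c]ᵀ = Aᵀw becomes [[6, 682]; [682, 282658]]·[m, c]ᵀ = [672, 281520]ᵀ.
Δ = 6·282658 − 682² = 1230824.
m = (672·282658 − 682·281520)/1230824 = -8268/4963; c = (6·281520 − 682·672)/1230824 = 153852/153853.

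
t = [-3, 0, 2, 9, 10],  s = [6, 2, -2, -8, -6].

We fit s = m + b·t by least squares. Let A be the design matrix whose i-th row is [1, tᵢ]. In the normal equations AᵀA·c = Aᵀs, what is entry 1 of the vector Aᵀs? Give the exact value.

-8

Entry 1 ↔ basis 1, so (Aᵀs)_{1} = Σᵢ sᵢ = (1)·(6) + (1)·(2) + (1)·(-2) + (1)·(-8) + (1)·(-6) = -8.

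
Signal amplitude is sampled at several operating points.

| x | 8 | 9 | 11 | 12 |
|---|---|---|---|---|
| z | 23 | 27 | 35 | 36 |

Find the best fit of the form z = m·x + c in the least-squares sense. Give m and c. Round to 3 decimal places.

m = 3.400, c = -3.750

The normal system MᵀM·[m, c]ᵀ = Mᵀz is [[410, 40]; [40, 4]]·[m, c]ᵀ = [1244, 121]ᵀ.
Determinant 410·4 − 40² = 40.
m = (1244·4 − 40·121)/40 = 17/5; c = (410·121 − 40·1244)/40 = -15/4.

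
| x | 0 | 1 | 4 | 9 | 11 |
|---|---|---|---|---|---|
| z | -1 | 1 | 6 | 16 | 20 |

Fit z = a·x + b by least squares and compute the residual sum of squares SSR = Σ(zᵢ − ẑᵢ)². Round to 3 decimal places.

Compute the Gram sums: Σx·x = 219, Σx = 25, Σ1 = 5.
And Σx·z = 389, Σz = 42.
So AᵀA·[a, b]ᵀ = Aᵀz: [[219, 25]; [25, 5]]·[a, b]ᵀ = [389, 42]ᵀ.
det = 219·5 − 25² = 470.
a = (389·5 − 25·42)/470 = 179/94; b = (219·42 − 25·389)/470 = -527/470.
Residuals: 57/470, 51/235, -233/470, -4/235, 41/235; SSR = 159/470.

SSR = 0.338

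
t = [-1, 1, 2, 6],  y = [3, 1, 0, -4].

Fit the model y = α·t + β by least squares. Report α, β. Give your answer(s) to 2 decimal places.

α = -1.00, β = 2.00

Setting ∂/∂α … = 0 gives: 42·α + 8·β = -26;  8·α + 4·β = 0.
(Σt·t = 42, Σt = 8, Σ1 = 4, Σt·y = -26, Σy = 0.)
det = 42·4 − 8² = 104.
α = ((-26)·4 − 8·0)/104 = -1; β = (42·0 − 8·(-26))/104 = 2.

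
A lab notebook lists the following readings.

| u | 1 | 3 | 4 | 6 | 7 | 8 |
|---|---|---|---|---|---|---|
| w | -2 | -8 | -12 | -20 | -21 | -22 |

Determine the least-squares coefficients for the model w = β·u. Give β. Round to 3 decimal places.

β = -2.954

With design matrix X, XᵀX = [[175]] and Xᵀw = [-517]ᵀ.
β = (-517)/175 = -2.95429.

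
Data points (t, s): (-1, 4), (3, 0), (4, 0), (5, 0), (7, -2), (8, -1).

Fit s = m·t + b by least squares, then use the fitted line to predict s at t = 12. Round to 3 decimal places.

Sums needed: Σt·t = 164, Σt = 26, Σ1 = 6.
Right-hand side: Σt·s = -26, Σs = 1.
Eliminating b: 6·(row 1) − 26·(row 2) gives 308·m = 6·(-26) − 26·1 = -182, so m = -13/22.
Then b = (1 − 26·(-13/22))/6 = 30/11.
At t = 12: ŝ = (-13/22)·(12) + (30/11)·(1) = -48/11.

ŝ = -4.364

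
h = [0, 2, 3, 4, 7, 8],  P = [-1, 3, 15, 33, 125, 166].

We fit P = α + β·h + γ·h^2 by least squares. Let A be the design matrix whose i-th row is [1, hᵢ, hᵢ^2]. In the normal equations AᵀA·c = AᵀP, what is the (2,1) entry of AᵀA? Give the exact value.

24

Row 2 ↔ basis h, column 1 ↔ basis 1, so (AᵀA)_{2,1} = Σᵢ h = (0)·(1) + (2)·(1) + (3)·(1) + (4)·(1) + (7)·(1) + (8)·(1) = 24.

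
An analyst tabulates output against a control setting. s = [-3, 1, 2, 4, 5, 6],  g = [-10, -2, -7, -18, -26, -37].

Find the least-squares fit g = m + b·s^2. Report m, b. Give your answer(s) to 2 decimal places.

m = -1.86, b = -0.98

With design matrix A, AᵀA = [[6, 91]; [91, 2275]] and Aᵀg = [-100, -2390]ᵀ.
Determinant 6·2275 − 91² = 5369.
m = ((-100)·2275 − 91·(-2390))/5369 = -110/59; b = (6·(-2390) − 91·(-100))/5369 = -5240/5369.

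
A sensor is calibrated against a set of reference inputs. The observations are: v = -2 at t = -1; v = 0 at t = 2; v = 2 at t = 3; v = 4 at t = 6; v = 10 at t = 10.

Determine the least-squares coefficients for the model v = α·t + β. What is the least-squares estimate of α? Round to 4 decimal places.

Sums needed: Σt·t = 150, Σt = 20, Σ1 = 5.
Moment sums: Σt·v = 132, Σv = 14.
Δ = 150·5 − 20² = 350.
α = (132·5 − 20·14)/350 = 38/35; β = (150·14 − 20·132)/350 = -54/35.

α = 1.0857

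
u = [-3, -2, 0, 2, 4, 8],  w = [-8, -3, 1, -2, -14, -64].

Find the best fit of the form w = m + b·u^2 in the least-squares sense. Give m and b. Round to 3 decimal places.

m = 1.502, b = -1.021

The normal equations are: 6·m + 97·b = -90;  97·m + 4465·b = -4412.
Eliminating b: 4465·(row 1) − 97·(row 2) gives 17381·m = 4465·(-90) − 97·(-4412) = 26114, so m = 26114/17381.
Then b = ((-4412) − 97·(26114/17381))/4465 = -17742/17381.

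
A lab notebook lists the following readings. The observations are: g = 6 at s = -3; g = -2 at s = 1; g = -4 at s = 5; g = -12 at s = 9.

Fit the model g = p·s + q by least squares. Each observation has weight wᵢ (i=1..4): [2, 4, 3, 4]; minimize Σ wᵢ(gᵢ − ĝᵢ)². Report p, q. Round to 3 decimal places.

p = -1.375, q = 0.875

Setting ∂/∂p … = 0 gives: 421·p + 49·q = -536;  49·p + 13·q = -56.
(Σwᵢ·s·s = 421, Σwᵢ·s = 49, Σwᵢ·1 = 13, Σwᵢ·s·g = -536, Σwᵢ·g = -56.)
det = 421·13 − 49² = 3072.
p = ((-536)·13 − 49·(-56))/3072 = -11/8; q = (421·(-56) − 49·(-536))/3072 = 7/8.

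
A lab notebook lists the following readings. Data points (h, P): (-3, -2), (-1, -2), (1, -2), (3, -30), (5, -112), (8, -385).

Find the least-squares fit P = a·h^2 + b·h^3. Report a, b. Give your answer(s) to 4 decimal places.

Compute the Gram sums: Σh^2·h^2 = 4885, Σh^2·h^3 = 35893, Σh^3·h^3 = 279229.
And Σh^2·P = -27732, Σh^3·P = -211876.
det = 4885·279229 − 35893² = 75726216.
a = ((-27732)·279229 − 35893·(-211876))/75726216 = -17339170/9465777; b = (4885·(-211876) − 35893·(-27732))/75726216 = -4953698/9465777.

a = -1.8318, b = -0.5233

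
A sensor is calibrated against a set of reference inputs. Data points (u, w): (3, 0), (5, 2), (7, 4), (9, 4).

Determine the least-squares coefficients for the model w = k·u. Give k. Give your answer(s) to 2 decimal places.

k = 0.45

From the data, Σu·u = 164.
For Mᵀw: Σu·w = 74.
MᵀM·[k]ᵀ = Mᵀw becomes [[164]]·[k]ᵀ = [74]ᵀ.
Hence k = 74 / 164 ≈ 0.45122.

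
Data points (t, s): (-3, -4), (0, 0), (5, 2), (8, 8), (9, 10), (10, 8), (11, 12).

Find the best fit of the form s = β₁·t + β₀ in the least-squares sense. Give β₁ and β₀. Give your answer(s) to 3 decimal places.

From the data, Σt·t = 400, Σt = 40, Σ1 = 7.
And Σt·s = 388, Σs = 36.
So XᵀX·[β₁, β₀]ᵀ = Xᵀs: [[400, 40]; [40, 7]]·[β₁, β₀]ᵀ = [388, 36]ᵀ.
Δ = 400·7 − 40² = 1200.
β₁ = (388·7 − 40·36)/1200 = 319/300; β₀ = (400·36 − 40·388)/1200 = -14/15.

β₁ = 1.063, β₀ = -0.933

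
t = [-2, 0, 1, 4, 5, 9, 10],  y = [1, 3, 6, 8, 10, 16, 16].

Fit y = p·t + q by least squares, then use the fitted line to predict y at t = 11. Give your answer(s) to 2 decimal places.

ŷ = 17.79

Compute the Gram sums: Σt·t = 227, Σt = 27, Σ1 = 7.
For Xᵀy: Σt·y = 390, Σy = 60.
Normal equations: [[227, 27]; [27, 7]]·[p, q]ᵀ = [390, 60]ᵀ.
Eliminating q: 7·(row 1) − 27·(row 2) gives 860·p = 7·390 − 27·60 = 1110, so p = 111/86.
Then q = (60 − 27·(111/86))/7 = 309/86.
At t = 11: ŷ = (111/86)·(11) + (309/86)·(1) = 765/43.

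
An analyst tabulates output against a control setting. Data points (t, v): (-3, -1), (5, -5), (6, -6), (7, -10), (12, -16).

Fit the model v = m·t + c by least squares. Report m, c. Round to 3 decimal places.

m = -0.980, c = -2.311

The normal equations are: 263·m + 27·c = -320;  27·m + 5·c = -38.
det = 263·5 − 27² = 586.
m = ((-320)·5 − 27·(-38))/586 = -287/293; c = (263·(-38) − 27·(-320))/586 = -677/293.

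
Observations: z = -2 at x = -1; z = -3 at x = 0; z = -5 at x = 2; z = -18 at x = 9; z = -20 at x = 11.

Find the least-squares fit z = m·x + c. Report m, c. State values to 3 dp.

m = -1.586, c = -2.939

The normal equations are: 207·m + 21·c = -390;  21·m + 5·c = -48.
(Σx·x = 207, Σx = 21, Σ1 = 5, Σx·z = -390, Σz = -48.)
Determinant 207·5 − 21² = 594.
m = ((-390)·5 − 21·(-48))/594 = -157/99; c = (207·(-48) − 21·(-390))/594 = -97/33.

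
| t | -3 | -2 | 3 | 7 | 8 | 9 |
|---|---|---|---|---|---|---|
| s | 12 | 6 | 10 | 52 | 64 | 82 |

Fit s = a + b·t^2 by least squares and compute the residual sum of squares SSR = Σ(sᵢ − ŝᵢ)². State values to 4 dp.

AᵀA·[a, b]ᵀ = Aᵀs reads: 6·a + 216·b = 226;  216·a + 13236·b = 13508.
Determinant 6·13236 − 216² = 32760.
a = (226·13236 − 216·13508)/32760 = 3067/1365; b = (6·13508 − 216·226)/32760 = 1343/1365.
Residuals: 1226/1365, -83/455, -1504/1365, 54/35, -79/65, 16/273; SSR = 8074/1365.

SSR = 5.9150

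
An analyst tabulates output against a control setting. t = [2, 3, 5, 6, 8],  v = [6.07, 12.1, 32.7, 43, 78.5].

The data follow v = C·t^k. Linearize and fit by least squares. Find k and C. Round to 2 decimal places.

Linearized form: ln v = k·ln t + ln C. From the 5 transformed points,
Σln t = 7.2724, Σ(ln t)² = 11.8122, Σln v = 15.9082, Σln t·ln v = 25.4137.
Equations: 11.8122·k + 7.2724·ln C = 25.4137;  7.2724·k + 5·ln C = 15.9082.
Slope k = (n·Σln t·ln v − Σln t·Σln v)/(n·Σ(ln t)² − (Σln t)²) = (5·25.4137 − 7.2724·15.9082)/6.1731 = 1.84311; ln C = (Σln v − k·Σln t)/n = 0.50087, so C = exp(0.50087) = 1.65016.

k = 1.84, C = 1.65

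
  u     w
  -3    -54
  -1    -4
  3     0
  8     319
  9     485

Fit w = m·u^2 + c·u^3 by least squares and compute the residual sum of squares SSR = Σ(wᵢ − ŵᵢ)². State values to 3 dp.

The normal equations are: 10820·m + 91816·c = 59211;  91816·m + 795044·c = 518355.
(Σu^2·u^2 = 10820, Σu^2·u^3 = 91816, Σu^3·u^3 = 795044, Σu^2·w = 59211, Σu^3·w = 518355.)
Eliminating c: 795044·(row 1) − 91816·(row 2) gives 172198224·m = 795044·59211 − 91816·518355 = -517932396, so m = -14387011/4783284.
Then c = (518355 − 91816·(-14387011/4783284))/795044 = 4780109/4783284.
Residuals: 13817/265738, 944/132869, 1061/12079, -21653/132869, 30065/265738; SSR = 13241/265738.

SSR = 0.050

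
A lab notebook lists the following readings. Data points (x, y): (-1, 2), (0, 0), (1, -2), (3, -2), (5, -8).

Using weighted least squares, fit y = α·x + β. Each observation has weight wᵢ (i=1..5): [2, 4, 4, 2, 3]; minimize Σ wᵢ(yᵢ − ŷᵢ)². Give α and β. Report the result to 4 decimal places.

Normal-equation sums: Σwᵢ·x·x = 99, Σwᵢ·x = 23, Σwᵢ·1 = 15.
Right-hand side: Σwᵢ·x·y = -144, Σwᵢ·y = -32.
Normal equations: [[99, 23]; [23, 15]]·[α, β]ᵀ = [-144, -32]ᵀ.
Eliminating β: 15·(row 1) − 23·(row 2) gives 956·α = 15·(-144) − 23·(-32) = -1424, so α = -356/239.
Then β = ((-32) − 23·(-356/239))/15 = 36/239.

α = -1.4895, β = 0.1506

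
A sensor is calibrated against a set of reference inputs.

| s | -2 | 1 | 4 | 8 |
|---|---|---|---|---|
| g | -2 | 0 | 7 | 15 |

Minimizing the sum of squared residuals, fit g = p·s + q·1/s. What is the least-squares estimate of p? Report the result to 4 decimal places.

p = 1.8926

The normal system XᵀX·[p, q]ᵀ = Xᵀg is [[85, 4]; [4, 85/64]]·[p, q]ᵀ = [152, 37/8]ᵀ.
Δ = 85·(85/64) − 4² = 6201/64.
p = (152·(85/64) − 4·(37/8))/(6201/64) = 1304/689; q = (85·(37/8) − 4·152)/(6201/64) = -1528/689.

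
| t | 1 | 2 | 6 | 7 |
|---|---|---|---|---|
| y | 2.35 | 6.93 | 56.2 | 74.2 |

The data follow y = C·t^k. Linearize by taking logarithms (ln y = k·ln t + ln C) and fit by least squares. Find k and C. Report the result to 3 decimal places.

Linearized form: ln y = k·ln t + ln C. From the 4 transformed points,
Σln t = 4.4308, Σ(ln t)² = 7.4774, Σln y = 11.1260, Σln t·ln y = 16.9413.
Equations: 7.4774·k + 4.4308·ln C = 16.9413;  4.4308·k + 4·ln C = 11.1260.
Δ = 7.4774·4 − (4.4308)² = 10.2775; k = (16.9413·4 − 4.4308·11.1260)/10.2775 = 1.79692, ln C = (7.4774·11.1260 − 4.4308·16.9413)/10.2775 = 0.79103, so C = exp(0.79103) = 2.20566.

k = 1.797, C = 2.206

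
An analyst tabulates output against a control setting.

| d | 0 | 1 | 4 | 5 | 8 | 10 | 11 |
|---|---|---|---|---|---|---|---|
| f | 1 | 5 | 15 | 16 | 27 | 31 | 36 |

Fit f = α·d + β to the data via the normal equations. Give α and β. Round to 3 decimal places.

α = 3.073, β = 1.594

From the data, Σd·d = 327, Σd = 39, Σ1 = 7.
For Xᵀf: Σd·f = 1067, Σf = 131.
So XᵀX·[α, β]ᵀ = Xᵀf: [[327, 39]; [39, 7]]·[α, β]ᵀ = [1067, 131]ᵀ.
Eliminating β: 7·(row 1) − 39·(row 2) gives 768·α = 7·1067 − 39·131 = 2360, so α = 295/96.
Then β = (131 − 39·(295/96))/7 = 51/32.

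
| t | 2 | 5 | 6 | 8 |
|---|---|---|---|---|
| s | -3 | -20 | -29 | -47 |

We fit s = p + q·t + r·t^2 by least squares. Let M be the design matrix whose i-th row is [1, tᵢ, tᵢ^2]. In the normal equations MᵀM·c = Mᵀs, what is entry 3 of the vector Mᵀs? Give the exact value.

-4564

Entry 3 ↔ basis t^2, so (Mᵀs)_{3} = Σᵢ (t^2)·sᵢ = (4)·(-3) + (25)·(-20) + (36)·(-29) + (64)·(-47) = -4564.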